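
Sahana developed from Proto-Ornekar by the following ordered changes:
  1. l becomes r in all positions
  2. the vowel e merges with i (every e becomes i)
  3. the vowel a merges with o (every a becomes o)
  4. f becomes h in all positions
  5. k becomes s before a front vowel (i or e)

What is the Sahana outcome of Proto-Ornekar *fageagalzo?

Sahana: start from *fageagalzo.
  rule 1 (unconditioned shift): fageagalzo → fageagarzo
  rule 2 (vowel merger): fageagarzo → fagiagarzo
  rule 3 (vowel merger): fagiagarzo → fogiogorzo
  rule 4 (unconditioned shift): fogiogorzo → hogiogorzo
  rule 5: no change — hogiogorzo
  ⇒ Sahana hogiogorzo

hogiogorzo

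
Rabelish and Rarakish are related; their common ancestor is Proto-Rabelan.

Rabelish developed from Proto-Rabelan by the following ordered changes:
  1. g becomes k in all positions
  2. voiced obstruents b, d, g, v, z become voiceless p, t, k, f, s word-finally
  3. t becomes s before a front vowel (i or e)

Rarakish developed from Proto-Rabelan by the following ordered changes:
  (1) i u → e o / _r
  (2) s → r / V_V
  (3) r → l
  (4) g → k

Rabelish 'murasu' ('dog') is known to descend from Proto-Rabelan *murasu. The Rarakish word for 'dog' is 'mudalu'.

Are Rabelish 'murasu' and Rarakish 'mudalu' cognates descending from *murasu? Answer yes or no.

Derive the expected Rarakish reflex of *murasu:
Rarakish: *murasu
  murasu → morasu   [pre-rhotic lowering]
  morasu → moraru   [rhotacism]
  moraru → molalu   [unconditioned shift]
  molalu (rule 4 does not apply)
  giving Rarakish molalu.
The regular Rarakish reflex would be 'molalu', but the attested form is 'mudalu'. The correspondence is irregular, so they are not cognates (the Rarakish form has a different source).

no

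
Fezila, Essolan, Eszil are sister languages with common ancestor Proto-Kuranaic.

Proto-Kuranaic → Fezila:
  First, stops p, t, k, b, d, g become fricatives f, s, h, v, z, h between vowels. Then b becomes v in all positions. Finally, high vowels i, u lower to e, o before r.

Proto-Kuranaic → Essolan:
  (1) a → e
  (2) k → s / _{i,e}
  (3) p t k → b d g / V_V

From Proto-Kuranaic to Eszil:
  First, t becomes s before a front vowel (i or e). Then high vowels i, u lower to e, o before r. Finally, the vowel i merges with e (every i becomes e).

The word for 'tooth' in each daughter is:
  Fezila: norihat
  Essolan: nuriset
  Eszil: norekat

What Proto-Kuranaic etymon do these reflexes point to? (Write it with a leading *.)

Position 6: Fezila has a, Essolan has e, Eszil has a. Fezila preserves a here (none of its changes turn any other segment into a), so the proto-segment is *a.
Position 2: Fezila has o, Essolan has u, Eszil has o. Essolan preserves u here (none of its changes turn any other segment into u), so the proto-segment is *u.
Position 5: Fezila has h, Essolan has s, Eszil has k. Eszil preserves k here (none of its changes turn any other segment into k), so the proto-segment is *k.
Continuing position by position gives *nurikat; check it forward:
Fezila: *nurikat > nurihat > norihat  (by intervocalic lenition, pre-rhotic lowering)
Essolan: *nurikat > nuriket > nuriset  (by vowel merger, palatalisation)
Eszil: *nurikat
  nurikat (rule 1 does not apply)
  nurikat → norikat   [pre-rhotic lowering]
  norikat → norekat   [vowel merger]
  giving Eszil norekat.
No other proto-form is consistent with every reflex, so the reconstruction is *nurikat.

*nurikat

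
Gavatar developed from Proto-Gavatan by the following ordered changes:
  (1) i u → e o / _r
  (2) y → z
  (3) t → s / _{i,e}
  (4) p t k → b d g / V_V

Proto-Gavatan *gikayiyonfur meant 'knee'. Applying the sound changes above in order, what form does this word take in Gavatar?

Gavatar: start from *gikayiyonfur.
  rule 1 (pre-rhotic lowering): gikayiyonfur → gikayiyonfor
  rule 2 (unconditioned shift): gikayiyonfor → gikazizonfor
  rule 3: no change — gikazizonfor
  rule 4 (intervocalic voicing): gikazizonfor → gigazizonfor
  ⇒ Gavatar gigazizonfor

gigazizonfor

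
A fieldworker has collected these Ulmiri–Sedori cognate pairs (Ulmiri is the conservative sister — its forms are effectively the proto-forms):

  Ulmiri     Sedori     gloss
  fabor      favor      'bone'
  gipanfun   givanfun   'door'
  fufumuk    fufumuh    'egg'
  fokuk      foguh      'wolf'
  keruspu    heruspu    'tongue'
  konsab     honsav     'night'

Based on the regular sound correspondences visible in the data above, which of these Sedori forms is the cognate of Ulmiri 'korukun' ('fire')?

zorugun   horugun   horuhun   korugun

konsab ~ honsav — Ulmiri k corresponds to Sedori h word-initially before a back vowel.
fokuk ~ foguh — Ulmiri k corresponds to Sedori g between vowels (before a back vowel).
Applying these to Ulmiri 'korukun':
  korukun → horukun   (k→h word-initially before a back vowel)
  horukun → horugun   (k→g between vowels (before a back vowel))
So the Sedori cognate is 'horugun'.

horugun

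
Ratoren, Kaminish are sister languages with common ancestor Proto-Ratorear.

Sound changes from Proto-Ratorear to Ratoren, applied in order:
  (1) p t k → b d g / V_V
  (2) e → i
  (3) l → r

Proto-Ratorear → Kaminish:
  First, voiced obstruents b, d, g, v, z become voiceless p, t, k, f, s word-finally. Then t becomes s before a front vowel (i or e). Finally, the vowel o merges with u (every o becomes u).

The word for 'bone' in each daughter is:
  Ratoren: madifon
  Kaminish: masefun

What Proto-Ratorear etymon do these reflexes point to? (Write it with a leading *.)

*matefon

Position 3: Ratoren has d, Kaminish has s. Taking the neighbouring segments as reconstructed: Ratoren d could go back to *t or *d; Kaminish s could go back to *t or *s — the one source consistent with every daughter is *t.
Position 6: Ratoren has o, Kaminish has u. Ratoren preserves o here (none of its changes turn any other segment into o), so the proto-segment is *o.
Position 4: Ratoren has i, Kaminish has e. Kaminish preserves e here (none of its changes turn any other segment into e), so the proto-segment is *e.
Continuing position by position gives *matefon; check it forward:
Ratoren: start from *matefon.
  rule 1 (intervocalic voicing): matefon → madefon
  rule 2 (vowel merger): madefon → madifon
  rule 3: no change — madifon
  ⇒ Ratoren madifon
Kaminish: *matefon > masefon > masefun  (by palatalisation, vowel merger)
Only *matefon yields all of Ratoren madifon, Kaminish masefun.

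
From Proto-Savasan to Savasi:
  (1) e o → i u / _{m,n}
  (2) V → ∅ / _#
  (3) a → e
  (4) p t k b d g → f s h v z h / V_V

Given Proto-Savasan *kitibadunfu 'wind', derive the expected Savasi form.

kisivezunf

Savasi: *kitibadunfu
  kitibadunfu (rule 1 does not apply)
  kitibadunfu → kitibadunf   [apocope]
  kitibadunf → kitibedunf   [vowel merger]
  kitibedunf → kisivezunf   [intervocalic lenition]
  giving Savasi kisivezunf.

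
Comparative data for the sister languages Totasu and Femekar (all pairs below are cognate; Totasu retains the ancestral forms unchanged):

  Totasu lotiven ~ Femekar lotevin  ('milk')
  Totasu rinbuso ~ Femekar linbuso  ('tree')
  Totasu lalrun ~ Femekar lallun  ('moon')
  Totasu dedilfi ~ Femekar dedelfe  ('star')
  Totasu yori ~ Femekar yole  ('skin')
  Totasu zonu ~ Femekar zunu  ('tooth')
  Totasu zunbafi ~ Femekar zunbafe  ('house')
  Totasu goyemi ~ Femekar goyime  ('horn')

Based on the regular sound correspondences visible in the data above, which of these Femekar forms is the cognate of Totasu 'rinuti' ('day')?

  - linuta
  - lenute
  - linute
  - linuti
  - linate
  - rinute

rinbuso ~ linbuso — Totasu r corresponds to Femekar l word-initially before a front vowel.
dedilfi ~ dedelfe, yori ~ yole — Totasu i corresponds to Femekar e word-finally.
Applying these to Totasu 'rinuti':
  rinuti → linuti   (r→l word-initially before a front vowel)
  linuti → linute   (i→e word-finally)
So the Femekar cognate is 'linute'.

linute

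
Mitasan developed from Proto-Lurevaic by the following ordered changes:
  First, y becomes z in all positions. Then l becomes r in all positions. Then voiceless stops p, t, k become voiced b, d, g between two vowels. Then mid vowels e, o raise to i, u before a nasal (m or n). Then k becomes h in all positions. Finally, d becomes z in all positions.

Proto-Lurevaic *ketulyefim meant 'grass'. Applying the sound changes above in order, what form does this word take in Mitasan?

hezurzefim

Mitasan: *ketulyefim
  ketulyefim → ketulzefim   [unconditioned shift]
  ketulzefim → keturzefim   [unconditioned shift]
  keturzefim → kedurzefim   [intervocalic voicing]
  kedurzefim (rule 4 does not apply)
  kedurzefim → hedurzefim   [unconditioned shift]
  hedurzefim → hezurzefim   [unconditioned shift]
  giving Mitasan hezurzefim.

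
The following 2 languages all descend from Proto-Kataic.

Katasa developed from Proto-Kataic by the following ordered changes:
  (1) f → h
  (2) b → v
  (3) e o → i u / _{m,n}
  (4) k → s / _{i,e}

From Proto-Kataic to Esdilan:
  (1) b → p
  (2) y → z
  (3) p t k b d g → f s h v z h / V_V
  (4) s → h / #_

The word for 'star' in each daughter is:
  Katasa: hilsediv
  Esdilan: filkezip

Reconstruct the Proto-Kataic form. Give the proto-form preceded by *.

*filkedib

Position 8: Katasa has v, Esdilan has p. Taking the neighbouring segments as reconstructed: Katasa v could go back to *b or *v; Esdilan p could go back to *p or *b — the one source consistent with every daughter is *b.
Position 1: Katasa has h, Esdilan has f. Taking the neighbouring segments as reconstructed: Katasa h could go back to *f or *h; Esdilan f can only go back to *f — the one source consistent with every daughter is *f.
Position 6: Katasa has d, Esdilan has z. Katasa preserves d here (none of its changes turn any other segment into d), so the proto-segment is *d.
This points to *filkedib. Verify forward in each daughter:
Katasa: *filkedib
  filkedib → hilkedib   [unconditioned shift]
  hilkedib → hilkediv   [unconditioned shift]
  hilkediv (rule 3 does not apply)
  hilkediv → hilsediv   [palatalisation]
  giving Katasa hilsediv.
Esdilan: *filkedib
  filkedib → filkedip   [unconditioned shift]
  filkedip (rule 2 does not apply)
  filkedip → filkezip   [intervocalic lenition]
  filkezip (rule 4 does not apply)
  giving Esdilan filkezip.
No other proto-form is consistent with every reflex, so the reconstruction is *filkedib.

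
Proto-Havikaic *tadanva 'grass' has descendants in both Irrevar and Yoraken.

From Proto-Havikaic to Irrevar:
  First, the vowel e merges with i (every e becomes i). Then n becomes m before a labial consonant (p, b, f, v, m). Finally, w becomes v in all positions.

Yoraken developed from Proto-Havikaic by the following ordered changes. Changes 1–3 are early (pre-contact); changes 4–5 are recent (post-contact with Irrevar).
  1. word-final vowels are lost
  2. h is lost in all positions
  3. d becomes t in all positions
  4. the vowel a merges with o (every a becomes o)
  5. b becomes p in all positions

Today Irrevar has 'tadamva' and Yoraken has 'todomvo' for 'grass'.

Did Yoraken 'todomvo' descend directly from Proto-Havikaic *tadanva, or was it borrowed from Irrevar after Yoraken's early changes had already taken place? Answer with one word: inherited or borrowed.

If inherited, *tadanva would pass through all of Yoraken's changes:
Yoraken: *tadanva
  tadanva → tadanv   [apocope]
  tadanv (rule 2 does not apply)
  tadanv → tatanv   [unconditioned shift]
  tatanv → totonv   [vowel merger]
  totonv (rule 5 does not apply)
  giving Yoraken totonv.
If borrowed from Irrevar 'tadamva' after the early changes, it would undergo only the recent ones:
  rule 4 (vowel merger): tadamva → todomvo
  rule 5 (unconditioned shift): no change (todomvo)
  ⇒ as a loan: todomvo
Yoraken 'todomvo' matches the loan outcome 'todomvo', not the inherited 'totonv' — it skipped the early Yoraken changes, so it was borrowed from Irrevar.

borrowed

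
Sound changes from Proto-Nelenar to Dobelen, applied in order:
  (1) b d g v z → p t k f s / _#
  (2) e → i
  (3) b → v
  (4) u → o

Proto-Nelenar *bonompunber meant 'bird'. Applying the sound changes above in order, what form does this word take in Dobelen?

Dobelen: start from *bonompunber.
  rule 1: no change — bonompunber
  rule 2 (vowel merger): bonompunber → bonompunbir
  rule 3 (unconditioned shift): bonompunbir → vonompunvir
  rule 4 (vowel merger): vonompunvir → vonomponvir
  ⇒ Dobelen vonomponvir

vonomponvir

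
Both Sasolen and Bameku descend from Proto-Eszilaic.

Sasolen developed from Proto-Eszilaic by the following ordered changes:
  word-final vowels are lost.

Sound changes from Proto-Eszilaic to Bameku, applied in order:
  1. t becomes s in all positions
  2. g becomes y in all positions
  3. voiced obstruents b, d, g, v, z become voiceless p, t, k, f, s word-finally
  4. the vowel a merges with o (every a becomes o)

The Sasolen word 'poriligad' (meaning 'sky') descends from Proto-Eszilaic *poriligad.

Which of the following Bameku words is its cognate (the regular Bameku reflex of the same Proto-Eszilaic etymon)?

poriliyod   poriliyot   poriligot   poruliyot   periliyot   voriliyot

Bameku: *poriligad
  poriligad (rule 1 does not apply)
  poriligad → poriliyad   [unconditioned shift]
  poriliyad → poriliyat   [final devoicing]
  poriliyat → poriliyot   [vowel merger]
  giving Bameku poriliyot.

poriliyot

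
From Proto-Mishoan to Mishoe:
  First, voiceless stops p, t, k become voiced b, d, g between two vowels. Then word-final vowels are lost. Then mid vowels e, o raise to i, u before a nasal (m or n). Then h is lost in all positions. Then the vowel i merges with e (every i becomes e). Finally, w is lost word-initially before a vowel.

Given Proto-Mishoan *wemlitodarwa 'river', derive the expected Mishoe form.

emledodarw

Mishoe: *wemlitodarwa > wemlidodarwa > wemlidodarw > wimlidodarw > wemledodarw > emledodarw  (by intervocalic voicing, apocope, pre-nasal raising, vowel merger, glide loss)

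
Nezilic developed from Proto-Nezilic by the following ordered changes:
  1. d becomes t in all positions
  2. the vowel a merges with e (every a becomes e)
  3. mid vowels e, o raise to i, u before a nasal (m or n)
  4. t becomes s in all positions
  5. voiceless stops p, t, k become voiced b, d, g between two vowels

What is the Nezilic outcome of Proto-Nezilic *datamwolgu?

sesimwolgu

Nezilic: *datamwolgu > tatamwolgu > tetemwolgu > tetimwolgu > sesimwolgu  (by unconditioned shift, vowel merger, pre-nasal raising, unconditioned shift)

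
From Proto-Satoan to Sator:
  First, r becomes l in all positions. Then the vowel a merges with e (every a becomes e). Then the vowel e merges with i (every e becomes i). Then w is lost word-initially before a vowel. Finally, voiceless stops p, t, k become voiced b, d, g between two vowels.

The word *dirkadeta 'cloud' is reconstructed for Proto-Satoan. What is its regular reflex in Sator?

Sator: *dirkadeta > dilkadeta > dilkedete > dilkiditi > dilkididi  (by unconditioned shift, vowel merger, vowel merger, intervocalic voicing)

dilkididi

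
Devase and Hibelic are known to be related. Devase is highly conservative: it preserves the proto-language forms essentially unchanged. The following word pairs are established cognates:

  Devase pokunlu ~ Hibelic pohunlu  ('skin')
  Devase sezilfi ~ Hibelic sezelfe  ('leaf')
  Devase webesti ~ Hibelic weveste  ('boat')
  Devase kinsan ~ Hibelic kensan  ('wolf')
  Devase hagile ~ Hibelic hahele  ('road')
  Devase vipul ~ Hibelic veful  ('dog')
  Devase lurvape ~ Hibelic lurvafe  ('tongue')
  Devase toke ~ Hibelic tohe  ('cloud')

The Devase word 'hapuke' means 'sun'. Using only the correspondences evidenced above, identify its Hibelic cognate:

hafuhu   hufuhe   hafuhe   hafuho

vipul ~ veful — Devase p corresponds to Hibelic f between vowels (before a back vowel).
toke ~ tohe — Devase k corresponds to Hibelic h between vowels (before a front vowel).
Applying these to Devase 'hapuke':
  hapuke → hafuke   (p→f between vowels (before a back vowel))
  hafuke → hafuhe   (k→h between vowels (before a front vowel))
So the Hibelic cognate is 'hafuhe'.

hafuhe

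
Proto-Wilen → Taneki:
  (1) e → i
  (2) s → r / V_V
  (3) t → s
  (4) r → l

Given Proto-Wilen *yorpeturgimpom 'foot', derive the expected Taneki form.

yolpisulgimpom

Taneki: start from *yorpeturgimpom.
  rule 1 (vowel merger): yorpeturgimpom → yorpiturgimpom
  rule 2: no change — yorpiturgimpom
  rule 3 (unconditioned shift): yorpiturgimpom → yorpisurgimpom
  rule 4 (unconditioned shift): yorpisurgimpom → yolpisulgimpom
  ⇒ Taneki yolpisulgimpom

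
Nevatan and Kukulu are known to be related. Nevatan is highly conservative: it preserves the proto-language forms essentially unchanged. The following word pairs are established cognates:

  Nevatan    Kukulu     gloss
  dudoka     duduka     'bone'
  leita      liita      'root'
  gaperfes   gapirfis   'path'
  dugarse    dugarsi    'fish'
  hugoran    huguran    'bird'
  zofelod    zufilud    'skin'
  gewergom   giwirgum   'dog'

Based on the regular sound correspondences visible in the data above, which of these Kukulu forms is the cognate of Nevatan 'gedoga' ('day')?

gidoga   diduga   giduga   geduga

giduga

gaperfes ~ gapirfis, zofelod ~ zufilud — Nevatan e corresponds to Kukulu i after a consonant, before a consonant other than r, m, n, p, b, f, v.
dudoka ~ duduka, zofelod ~ zufilud — Nevatan o corresponds to Kukulu u after a consonant, before a consonant other than r, m, n, p, b, f, v.
Applying these to Nevatan 'gedoga':
  gedoga → gidoga   (e→i after a consonant, before a consonant other than r, m, n, p, b, f, v)
  gidoga → giduga   (o→u after a consonant, before a consonant other than r, m, n, p, b, f, v)
So the Kukulu cognate is 'giduga'.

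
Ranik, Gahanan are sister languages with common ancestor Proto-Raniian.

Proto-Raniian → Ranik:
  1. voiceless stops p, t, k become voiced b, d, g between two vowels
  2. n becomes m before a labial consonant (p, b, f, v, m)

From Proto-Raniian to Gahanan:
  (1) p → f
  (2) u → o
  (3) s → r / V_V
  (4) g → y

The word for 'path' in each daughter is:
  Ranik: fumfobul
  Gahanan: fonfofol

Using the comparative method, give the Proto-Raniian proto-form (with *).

Position 3: Ranik has m, Gahanan has n. Gahanan preserves n here (none of its changes turn any other segment into n), so the proto-segment is *n.
Position 6: Ranik has b, Gahanan has f. Taking the neighbouring segments as reconstructed: Ranik b could go back to *p or *b; Gahanan f could go back to *p or *f — the one source consistent with every daughter is *p.
Verify the candidate proto-form against each daughter:
Ranik: start from *funfopul.
  rule 1 (intervocalic voicing): funfopul → funfobul
  rule 2 (nasal place assimilation): funfobul → fumfobul
  ⇒ Ranik fumfobul
Gahanan: *funfopul > funfoful > fonfofol  (by unconditioned shift, vowel merger)
*funfopul is the unique common source.

*funfopul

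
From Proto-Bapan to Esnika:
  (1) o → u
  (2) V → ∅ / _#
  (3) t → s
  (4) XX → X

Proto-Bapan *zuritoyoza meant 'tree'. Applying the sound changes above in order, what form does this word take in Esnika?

Esnika: start from *zuritoyoza.
  rule 1 (vowel merger): zuritoyoza → zurituyuza
  rule 2 (apocope): zurituyuza → zurituyuz
  rule 3 (unconditioned shift): zurituyuz → zurisuyuz
  rule 4: no change — zurisuyuz
  ⇒ Esnika zurisuyuz

zurisuyuz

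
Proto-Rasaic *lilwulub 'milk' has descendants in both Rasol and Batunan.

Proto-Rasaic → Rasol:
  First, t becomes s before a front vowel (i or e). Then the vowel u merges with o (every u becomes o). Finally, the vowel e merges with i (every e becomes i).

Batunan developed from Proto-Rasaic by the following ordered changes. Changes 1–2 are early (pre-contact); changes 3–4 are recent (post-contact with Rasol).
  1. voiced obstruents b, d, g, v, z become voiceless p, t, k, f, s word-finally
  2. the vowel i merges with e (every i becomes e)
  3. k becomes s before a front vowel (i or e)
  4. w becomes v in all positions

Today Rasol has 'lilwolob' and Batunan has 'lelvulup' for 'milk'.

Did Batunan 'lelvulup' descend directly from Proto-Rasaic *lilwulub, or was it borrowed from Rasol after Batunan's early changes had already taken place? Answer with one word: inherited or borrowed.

If inherited, *lilwulub would pass through all of Batunan's changes:
Batunan: *lilwulub > lilwulup > lelwulup > lelvulup  (by final devoicing, vowel merger, unconditioned shift)
If borrowed from Rasol 'lilwolob' after the early changes, it would undergo only the recent ones:
  rule 3 (palatalisation): no change (lilwolob)
  rule 4 (unconditioned shift): lilwolob → lilvolob
  ⇒ as a loan: lilvolob
Batunan 'lelvulup' matches the inherited outcome exactly, so it is an inherited cognate, not a loan.

inherited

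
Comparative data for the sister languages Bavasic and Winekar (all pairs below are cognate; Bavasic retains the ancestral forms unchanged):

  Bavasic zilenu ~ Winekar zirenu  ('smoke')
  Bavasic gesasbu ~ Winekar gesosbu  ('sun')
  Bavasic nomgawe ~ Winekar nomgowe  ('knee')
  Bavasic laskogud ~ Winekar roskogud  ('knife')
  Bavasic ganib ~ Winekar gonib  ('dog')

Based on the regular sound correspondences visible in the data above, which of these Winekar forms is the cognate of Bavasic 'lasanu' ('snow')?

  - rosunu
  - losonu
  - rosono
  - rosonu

laskogud ~ roskogud — Bavasic l corresponds to Winekar r word-initially before a back vowel.
gesasbu ~ gesosbu, nomgawe ~ nomgowe — Bavasic a corresponds to Winekar o after a consonant, before a consonant other than r, m, n, p, b, f, v.
ganib ~ gonib — Bavasic a corresponds to Winekar o after a consonant, before a nasal.
Applying these to Bavasic 'lasanu':
  lasanu → rasanu   (l→r word-initially before a back vowel)
  rasanu → rosanu   (a→o after a consonant, before a consonant other than r, m, n, p, b, f, v)
  rosanu → rosonu   (a→o after a consonant, before a nasal)
So the Winekar cognate is 'rosonu'.

rosonu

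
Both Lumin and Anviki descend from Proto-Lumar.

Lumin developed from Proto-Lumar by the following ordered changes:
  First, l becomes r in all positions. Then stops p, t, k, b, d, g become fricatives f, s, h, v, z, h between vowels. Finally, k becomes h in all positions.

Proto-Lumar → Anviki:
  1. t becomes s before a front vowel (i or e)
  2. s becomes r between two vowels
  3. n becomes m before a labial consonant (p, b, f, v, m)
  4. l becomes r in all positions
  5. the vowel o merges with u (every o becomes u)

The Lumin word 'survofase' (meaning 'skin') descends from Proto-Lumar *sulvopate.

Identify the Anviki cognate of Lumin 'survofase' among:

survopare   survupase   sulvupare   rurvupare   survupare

survupare

Anviki: start from *sulvopate.
  rule 1 (palatalisation): sulvopate → sulvopase
  rule 2 (rhotacism): sulvopase → sulvopare
  rule 3: no change — sulvopare
  rule 4 (unconditioned shift): sulvopare → survopare
  rule 5 (vowel merger): survopare → survupare
  ⇒ Anviki survupare
Only 'survupare' matches the regular Anviki development of *sulvopate.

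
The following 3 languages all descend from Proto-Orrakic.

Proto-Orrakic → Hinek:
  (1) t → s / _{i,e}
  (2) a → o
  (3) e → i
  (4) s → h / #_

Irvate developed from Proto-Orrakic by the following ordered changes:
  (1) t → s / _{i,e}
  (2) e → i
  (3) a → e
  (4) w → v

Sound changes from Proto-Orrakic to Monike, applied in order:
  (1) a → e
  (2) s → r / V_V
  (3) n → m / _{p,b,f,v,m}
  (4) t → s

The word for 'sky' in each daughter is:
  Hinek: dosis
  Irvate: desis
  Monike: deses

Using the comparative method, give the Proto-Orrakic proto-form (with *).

*dates

Position 3: Hinek has s, Irvate has s, Monike has s. Taking the neighbouring segments as reconstructed: Hinek s could go back to *t or *s; Irvate s could go back to *t or *s; Monike s can only go back to *t — the one source consistent with every daughter is *t.
Position 2: Hinek has o, Irvate has e, Monike has e. In Irvate, e can only continue *a, so the proto-segment is *a.
This points to *dates. Verify forward in each daughter:
Hinek: *dates > dases > doses > dosis  (by palatalisation, vowel merger, vowel merger)
Irvate: *dates
  dates → dases   [palatalisation]
  dases → dasis   [vowel merger]
  dasis → desis   [vowel merger]
  desis (rule 4 does not apply)
  giving Irvate desis.
Monike: *dates > detes > deses  (by vowel merger, unconditioned shift)
*dates is the unique common source.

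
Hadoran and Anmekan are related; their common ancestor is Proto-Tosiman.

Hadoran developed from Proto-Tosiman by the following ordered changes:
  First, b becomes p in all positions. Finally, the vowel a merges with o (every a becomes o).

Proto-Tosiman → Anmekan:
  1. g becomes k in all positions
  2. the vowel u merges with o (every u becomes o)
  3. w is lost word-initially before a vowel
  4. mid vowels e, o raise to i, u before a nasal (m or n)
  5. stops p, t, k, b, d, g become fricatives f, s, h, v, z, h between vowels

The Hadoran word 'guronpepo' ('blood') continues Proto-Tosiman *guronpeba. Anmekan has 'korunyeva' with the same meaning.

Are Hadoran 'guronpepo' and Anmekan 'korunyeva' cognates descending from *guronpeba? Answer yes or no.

Derive the expected Anmekan reflex of *guronpeba:
Anmekan: *guronpeba > kuronpeba > koronpeba > korunpeba > korunpeva  (by unconditioned shift, vowel merger, pre-nasal raising, intervocalic lenition)
The regular Anmekan reflex would be 'korunpeva', but the attested form is 'korunyeva'. The correspondence is irregular, so they are not cognates (the Anmekan form has a different source).

no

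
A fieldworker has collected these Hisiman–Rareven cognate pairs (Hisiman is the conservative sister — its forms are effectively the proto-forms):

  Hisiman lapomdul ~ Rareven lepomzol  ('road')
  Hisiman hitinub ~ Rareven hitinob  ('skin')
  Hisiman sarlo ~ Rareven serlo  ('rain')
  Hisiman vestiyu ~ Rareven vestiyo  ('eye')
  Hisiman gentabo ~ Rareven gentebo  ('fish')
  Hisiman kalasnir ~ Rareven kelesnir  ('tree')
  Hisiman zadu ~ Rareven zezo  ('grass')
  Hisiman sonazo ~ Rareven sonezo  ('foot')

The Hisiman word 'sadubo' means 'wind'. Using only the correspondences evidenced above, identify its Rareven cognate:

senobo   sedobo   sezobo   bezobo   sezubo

sezobo

kalasnir ~ kelesnir, zadu ~ zezo — Hisiman a corresponds to Rareven e after a consonant, before a consonant other than r, m, n, p, b, f, v.
zadu ~ zezo — Hisiman d corresponds to Rareven z between vowels (before a back vowel).
hitinub ~ hitinob — Hisiman u corresponds to Rareven o after a consonant, before a labial obstruent.
Applying these to Hisiman 'sadubo':
  sadubo → sedubo   (a→e after a consonant, before a consonant other than r, m, n, p, b, f, v)
  sedubo → sezubo   (d→z between vowels (before a back vowel))
  sezubo → sezobo   (u→o after a consonant, before a labial obstruent)
So the Rareven cognate is 'sezobo'.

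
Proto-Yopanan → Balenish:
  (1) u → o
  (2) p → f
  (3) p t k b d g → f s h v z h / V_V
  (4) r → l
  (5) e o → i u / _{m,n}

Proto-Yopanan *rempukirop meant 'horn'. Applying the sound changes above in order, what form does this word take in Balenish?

limfohilof

Balenish: start from *rempukirop.
  rule 1 (vowel merger): rempukirop → rempokirop
  rule 2 (unconditioned shift): rempokirop → remfokirof
  rule 3 (intervocalic lenition): remfokirof → remfohirof
  rule 4 (unconditioned shift): remfohirof → lemfohilof
  rule 5 (pre-nasal raising): lemfohilof → limfohilof
  ⇒ Balenish limfohilof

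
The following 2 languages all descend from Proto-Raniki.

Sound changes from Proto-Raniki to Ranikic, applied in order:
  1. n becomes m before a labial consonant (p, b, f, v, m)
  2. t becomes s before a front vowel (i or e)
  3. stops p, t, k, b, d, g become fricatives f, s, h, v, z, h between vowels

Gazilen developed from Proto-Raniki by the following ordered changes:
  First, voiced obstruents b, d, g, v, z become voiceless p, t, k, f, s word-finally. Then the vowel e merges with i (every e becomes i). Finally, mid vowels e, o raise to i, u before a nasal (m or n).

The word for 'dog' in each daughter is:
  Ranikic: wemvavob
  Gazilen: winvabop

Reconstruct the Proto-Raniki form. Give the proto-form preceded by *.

*wenvabob

Position 2: Ranikic has e, Gazilen has i. Ranikic preserves e here (none of its changes turn any other segment into e), so the proto-segment is *e.
Position 8: Ranikic has b, Gazilen has p. Ranikic preserves b here (none of its changes turn any other segment into b), so the proto-segment is *b.
Position 6: Ranikic has v, Gazilen has b. Gazilen preserves b here (none of its changes turn any other segment into b), so the proto-segment is *b.
This points to *wenvabob. Verify forward in each daughter:
Ranikic: start from *wenvabob.
  rule 1 (nasal place assimilation): wenvabob → wemvabob
  rule 2: no change — wemvabob
  rule 3 (intervocalic lenition): wemvabob → wemvavob
  ⇒ Ranikic wemvavob
Gazilen: *wenvabob
  wenvabob → wenvabop   [final devoicing]
  wenvabop → winvabop   [vowel merger]
  winvabop (rule 3 does not apply)
  giving Gazilen winvabop.
*wenvabob is the unique common source.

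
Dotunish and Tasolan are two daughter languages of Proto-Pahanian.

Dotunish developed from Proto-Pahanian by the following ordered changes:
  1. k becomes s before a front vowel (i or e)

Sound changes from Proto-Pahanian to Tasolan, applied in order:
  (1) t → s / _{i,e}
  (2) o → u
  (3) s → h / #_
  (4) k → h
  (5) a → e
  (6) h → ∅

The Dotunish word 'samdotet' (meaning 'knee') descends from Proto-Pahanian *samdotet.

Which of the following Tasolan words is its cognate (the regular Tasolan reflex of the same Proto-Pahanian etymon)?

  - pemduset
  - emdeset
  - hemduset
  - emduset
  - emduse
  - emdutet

emduset

Tasolan: start from *samdotet.
  rule 1 (palatalisation): samdotet → samdoset
  rule 2 (vowel merger): samdoset → samduset
  rule 3 (debuccalisation): samduset → hamduset
  rule 4: no change — hamduset
  rule 5 (vowel merger): hamduset → hemduset
  rule 6 (h-loss): hemduset → emduset
  ⇒ Tasolan emduset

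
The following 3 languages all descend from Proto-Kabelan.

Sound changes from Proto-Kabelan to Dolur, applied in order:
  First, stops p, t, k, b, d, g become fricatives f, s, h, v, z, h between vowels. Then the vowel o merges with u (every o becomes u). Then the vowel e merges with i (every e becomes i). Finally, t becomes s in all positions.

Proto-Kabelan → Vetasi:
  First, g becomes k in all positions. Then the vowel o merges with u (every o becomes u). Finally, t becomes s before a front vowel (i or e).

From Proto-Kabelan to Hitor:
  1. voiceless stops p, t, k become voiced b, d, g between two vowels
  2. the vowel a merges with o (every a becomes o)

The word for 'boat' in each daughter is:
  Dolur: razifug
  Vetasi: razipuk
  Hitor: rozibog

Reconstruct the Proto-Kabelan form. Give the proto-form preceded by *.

Position 2: Dolur has a, Vetasi has a, Hitor has o. Dolur preserves a here (none of its changes turn any other segment into a), so the proto-segment is *a.
Position 7: Dolur has g, Vetasi has k, Hitor has g. Dolur preserves g here (none of its changes turn any other segment into g), so the proto-segment is *g.
Position 5: Dolur has f, Vetasi has p, Hitor has b. Vetasi preserves p here (none of its changes turn any other segment into p), so the proto-segment is *p.
Continuing position by position gives *razipog; check it forward:
Dolur: start from *razipog.
  rule 1 (intervocalic lenition): razipog → razifog
  rule 2 (vowel merger): razifog → razifug
  rule 3: no change — razifug
  rule 4: no change — razifug
  ⇒ Dolur razifug
Vetasi: start from *razipog.
  rule 1 (unconditioned shift): razipog → razipok
  rule 2 (vowel merger): razipok → razipuk
  rule 3: no change — razipuk
  ⇒ Vetasi razipuk
Hitor: start from *razipog.
  rule 1 (intervocalic voicing): razipog → razibog
  rule 2 (vowel merger): razibog → rozibog
  ⇒ Hitor rozibog
Only *razipog yields all of Dolur razifug, Vetasi razipuk, Hitor rozibog.

*razipog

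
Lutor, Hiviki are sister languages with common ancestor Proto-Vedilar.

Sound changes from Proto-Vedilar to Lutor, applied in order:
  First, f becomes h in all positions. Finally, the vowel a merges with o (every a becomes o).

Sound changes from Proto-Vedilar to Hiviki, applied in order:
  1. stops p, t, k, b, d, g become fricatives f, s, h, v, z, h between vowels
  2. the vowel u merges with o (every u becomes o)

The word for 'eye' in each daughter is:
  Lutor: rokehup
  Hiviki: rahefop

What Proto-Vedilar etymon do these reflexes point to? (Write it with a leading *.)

*rakefup

Position 2: Lutor has o, Hiviki has a. Hiviki preserves a here (none of its changes turn any other segment into a), so the proto-segment is *a.
Position 6: Lutor has u, Hiviki has o. Lutor preserves u here (none of its changes turn any other segment into u), so the proto-segment is *u.
Verify the candidate proto-form against each daughter:
Lutor: start from *rakefup.
  rule 1 (unconditioned shift): rakefup → rakehup
  rule 2 (vowel merger): rakehup → rokehup
  ⇒ Lutor rokehup
Hiviki: *rakefup
  rakefup → rahefup   [intervocalic lenition]
  rahefup → rahefop   [vowel merger]
  giving Hiviki rahefop.
*rakefup is the unique common source.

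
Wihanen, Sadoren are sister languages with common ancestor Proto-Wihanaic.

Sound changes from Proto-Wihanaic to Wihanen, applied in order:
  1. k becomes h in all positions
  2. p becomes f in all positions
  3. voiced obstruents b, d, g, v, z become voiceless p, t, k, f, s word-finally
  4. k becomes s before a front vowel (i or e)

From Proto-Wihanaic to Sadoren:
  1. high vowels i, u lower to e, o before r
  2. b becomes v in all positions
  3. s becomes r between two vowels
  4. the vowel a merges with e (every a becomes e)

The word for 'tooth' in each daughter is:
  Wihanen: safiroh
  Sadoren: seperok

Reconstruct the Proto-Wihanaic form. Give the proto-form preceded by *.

*sapirok

Position 2: Wihanen has a, Sadoren has e. Wihanen preserves a here (none of its changes turn any other segment into a), so the proto-segment is *a.
Position 7: Wihanen has h, Sadoren has k. Sadoren preserves k here (none of its changes turn any other segment into k), so the proto-segment is *k.
Position 3: Wihanen has f, Sadoren has p. Sadoren preserves p here (none of its changes turn any other segment into p), so the proto-segment is *p.
Continuing position by position gives *sapirok; check it forward:
Wihanen: start from *sapirok.
  rule 1 (unconditioned shift): sapirok → sapiroh
  rule 2 (unconditioned shift): sapiroh → safiroh
  rule 3: no change — safiroh
  rule 4: no change — safiroh
  ⇒ Wihanen safiroh
Sadoren: *sapirok > saperok > seperok  (by pre-rhotic lowering, vowel merger)
*sapirok is the unique common source.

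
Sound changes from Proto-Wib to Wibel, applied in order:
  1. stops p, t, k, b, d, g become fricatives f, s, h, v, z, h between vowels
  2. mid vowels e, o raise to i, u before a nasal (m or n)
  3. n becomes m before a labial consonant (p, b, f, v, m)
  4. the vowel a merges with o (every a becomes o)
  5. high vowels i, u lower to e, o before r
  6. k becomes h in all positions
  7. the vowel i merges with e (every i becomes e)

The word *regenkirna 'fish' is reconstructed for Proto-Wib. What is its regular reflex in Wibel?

rehenherno

Wibel: *regenkirna
  regenkirna → rehenkirna   [intervocalic lenition]
  rehenkirna → rehinkirna   [pre-nasal raising]
  rehinkirna (rule 3 does not apply)
  rehinkirna → rehinkirno   [vowel merger]
  rehinkirno → rehinkerno   [pre-rhotic lowering]
  rehinkerno → rehinherno   [unconditioned shift]
  rehinherno → rehenherno   [vowel merger]
  giving Wibel rehenherno.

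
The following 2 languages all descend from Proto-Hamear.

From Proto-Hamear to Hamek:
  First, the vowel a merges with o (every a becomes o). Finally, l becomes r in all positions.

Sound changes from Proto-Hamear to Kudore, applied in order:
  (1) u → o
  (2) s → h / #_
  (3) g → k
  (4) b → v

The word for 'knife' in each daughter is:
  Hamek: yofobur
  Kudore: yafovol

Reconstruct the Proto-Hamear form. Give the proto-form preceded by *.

*yafobul

Position 2: Hamek has o, Kudore has a. Kudore preserves a here (none of its changes turn any other segment into a), so the proto-segment is *a.
Position 6: Hamek has u, Kudore has o. Hamek preserves u here (none of its changes turn any other segment into u), so the proto-segment is *u.
Position 7: Hamek has r, Kudore has l. Kudore preserves l here (none of its changes turn any other segment into l), so the proto-segment is *l.
This points to *yafobul. Verify forward in each daughter:
Hamek: *yafobul > yofobul > yofobur  (by vowel merger, unconditioned shift)
Kudore: start from *yafobul.
  rule 1 (vowel merger): yafobul → yafobol
  rule 2: no change — yafobol
  rule 3: no change — yafobol
  rule 4 (unconditioned shift): yafobol → yafovol
  ⇒ Kudore yafovol
*yafobul is the unique common source.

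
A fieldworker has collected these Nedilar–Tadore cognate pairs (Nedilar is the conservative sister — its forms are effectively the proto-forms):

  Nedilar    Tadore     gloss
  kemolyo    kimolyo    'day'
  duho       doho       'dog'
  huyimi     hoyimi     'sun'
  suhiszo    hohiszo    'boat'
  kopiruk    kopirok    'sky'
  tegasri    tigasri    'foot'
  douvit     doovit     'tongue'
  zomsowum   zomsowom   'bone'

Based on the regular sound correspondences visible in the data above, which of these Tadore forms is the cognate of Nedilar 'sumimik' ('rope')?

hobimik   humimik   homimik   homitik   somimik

suhiszo ~ hohiszo — Nedilar s corresponds to Tadore h word-initially before a back vowel.
zomsowum ~ zomsowom — Nedilar u corresponds to Tadore o after a consonant, before a nasal.
Applying these to Nedilar 'sumimik':
  sumimik → humimik   (s→h word-initially before a back vowel)
  humimik → homimik   (u→o after a consonant, before a nasal)
So the Tadore cognate is 'homimik'.

homimik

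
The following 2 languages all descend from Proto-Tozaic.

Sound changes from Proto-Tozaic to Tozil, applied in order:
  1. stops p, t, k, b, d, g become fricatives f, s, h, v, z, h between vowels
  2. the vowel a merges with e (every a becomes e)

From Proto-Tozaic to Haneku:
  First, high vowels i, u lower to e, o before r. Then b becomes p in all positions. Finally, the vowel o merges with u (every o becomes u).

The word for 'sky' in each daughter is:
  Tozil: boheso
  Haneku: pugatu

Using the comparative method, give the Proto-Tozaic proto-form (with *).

Position 1: Tozil has b, Haneku has p. Tozil preserves b here (none of its changes turn any other segment into b), so the proto-segment is *b.
Position 2: Tozil has o, Haneku has u. Tozil preserves o here (none of its changes turn any other segment into o), so the proto-segment is *o.
Position 5: Tozil has s, Haneku has t. Haneku preserves t here (none of its changes turn any other segment into t), so the proto-segment is *t.
This points to *bogato. Verify forward in each daughter:
Tozil: start from *bogato.
  rule 1 (intervocalic lenition): bogato → bohaso
  rule 2 (vowel merger): bohaso → boheso
  ⇒ Tozil boheso
Haneku: *bogato
  bogato (rule 1 does not apply)
  bogato → pogato   [unconditioned shift]
  pogato → pugatu   [vowel merger]
  giving Haneku pugatu.
No other proto-form is consistent with every reflex, so the reconstruction is *bogato.

*bogato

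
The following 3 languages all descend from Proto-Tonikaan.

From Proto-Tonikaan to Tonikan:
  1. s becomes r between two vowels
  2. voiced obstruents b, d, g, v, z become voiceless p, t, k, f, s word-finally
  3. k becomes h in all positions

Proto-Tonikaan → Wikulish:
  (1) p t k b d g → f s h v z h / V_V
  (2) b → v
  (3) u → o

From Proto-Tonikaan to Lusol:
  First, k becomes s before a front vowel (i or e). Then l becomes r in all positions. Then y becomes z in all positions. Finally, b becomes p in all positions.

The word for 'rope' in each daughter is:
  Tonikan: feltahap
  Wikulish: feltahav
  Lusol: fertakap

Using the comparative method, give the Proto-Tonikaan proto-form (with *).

*feltakab

Position 6: Tonikan has h, Wikulish has h, Lusol has k. Lusol preserves k here (none of its changes turn any other segment into k), so the proto-segment is *k.
Position 3: Tonikan has l, Wikulish has l, Lusol has r. Tonikan preserves l here (none of its changes turn any other segment into l), so the proto-segment is *l.
This points to *feltakab. Verify forward in each daughter:
Tonikan: start from *feltakab.
  rule 1: no change — feltakab
  rule 2 (final devoicing): feltakab → feltakap
  rule 3 (unconditioned shift): feltakap → feltahap
  ⇒ Tonikan feltahap
Wikulish: *feltakab > feltahab > feltahav  (by intervocalic lenition, unconditioned shift)
Lusol: *feltakab > fertakab > fertakap  (by unconditioned shift, unconditioned shift)
No other proto-form is consistent with every reflex, so the reconstruction is *feltakab.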